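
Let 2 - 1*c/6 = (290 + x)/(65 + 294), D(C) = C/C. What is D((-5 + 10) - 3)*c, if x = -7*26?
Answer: 3660/359 ≈ 10.195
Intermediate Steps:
x = -182
D(C) = 1
c = 3660/359 (c = 12 - 6*(290 - 182)/(65 + 294) = 12 - 648/359 = 3660/359 ≈ 10.195)
D((-5 + 10) - 3)*c = 1*(3660/359) = 3660/359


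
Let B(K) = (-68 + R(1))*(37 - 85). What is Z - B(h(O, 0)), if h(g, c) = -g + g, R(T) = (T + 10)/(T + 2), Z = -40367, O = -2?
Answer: -43455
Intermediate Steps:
R(T) = (10 + T)/(2 + T)
h(g, c) = 0
B(K) = 3088 (B(K) = (-68 + (10 + 1)/(2 + 1))*(37 - 85) = (-68 + 11/3)*(-48) = -193/3*(-48) = 3088)
Z - B(h(O, 0)) = -40367 - 1*3088 = -40367 - 3088 = -43455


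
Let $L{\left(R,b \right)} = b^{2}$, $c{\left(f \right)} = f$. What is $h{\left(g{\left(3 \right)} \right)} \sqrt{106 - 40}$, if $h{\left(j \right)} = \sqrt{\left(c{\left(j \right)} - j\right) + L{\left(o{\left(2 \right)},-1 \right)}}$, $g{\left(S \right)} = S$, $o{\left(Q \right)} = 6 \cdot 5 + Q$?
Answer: $\sqrt{66} \approx 8.124$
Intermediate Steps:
$o{\left(Q \right)} = 30 + Q$
$h{\left(j \right)} = 1$ ($h{\left(j \right)} = \sqrt{\left(j - j\right) + \left(-1\right)^{2}} = \sqrt{0 + 1} = \sqrt{1} = 1$)
$h{\left(g{\left(3 \right)} \right)} \sqrt{106 - 40} = 1 \sqrt{106 - 40} = 1 \sqrt{66} = \sqrt{66}$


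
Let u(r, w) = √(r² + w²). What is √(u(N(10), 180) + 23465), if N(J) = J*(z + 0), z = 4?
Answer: √(23465 + 20*√85) ≈ 153.78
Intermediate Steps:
N(J) = 4*J (N(J) = J*(4 + 0) = J*4 = 4*J)
√(u(N(10), 180) + 23465) = √(√((4*10)² + 180²) + 23465) = √(√(40² + 32400) + 23465) = √(√(1600 + 32400) + 23465) = √(√34000 + 23465) = √(20*√85 + 23465) = √(23465 + 20*√85)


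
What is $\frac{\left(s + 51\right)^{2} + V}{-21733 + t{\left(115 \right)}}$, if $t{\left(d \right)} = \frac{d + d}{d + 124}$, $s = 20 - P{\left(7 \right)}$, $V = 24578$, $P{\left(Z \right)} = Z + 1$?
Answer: $- \frac{6822733}{5193957} \approx -1.3136$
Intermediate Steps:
$P{\left(Z \right)} = 1 + Z$
$s = 12$ ($s = 20 - \left(1 + 7\right) = 20 - 8 = 12$)
$t{\left(d \right)} = \frac{2 d}{124 + d}$
$\frac{\left(s + 51\right)^{2} + V}{-21733 + t{\left(115 \right)}} = \frac{\left(12 + 51\right)^{2} + 24578}{-21733 + 2 \cdot 115 \frac{1}{124 + 115}} = \frac{63^{2} + 24578}{-21733 + 2 \cdot 115 \cdot \frac{1}{239}} = \frac{3969 + 24578}{-21733 + 2 \cdot 115 \cdot \frac{1}{239}} = \frac{28547}{-21733 + \frac{230}{239}} = \frac{28547}{- \frac{5193957}{239}} = 28547 \left(- \frac{239}{5193957}\right) = - \frac{6822733}{5193957}$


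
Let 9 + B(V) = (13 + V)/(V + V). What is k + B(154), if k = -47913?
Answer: -14759809/308 ≈ -47921.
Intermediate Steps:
B(V) = -9 + (13 + V)/(2*V) (B(V) = -9 + (13 + V)/(V + V) = -9 + (13 + V)/((2*V)) = -9 + (13 + V)*(1/(2*V)) = -9 + (13 + V)/(2*V))
k + B(154) = -47913 + (½)*(13 - 17*154)/154 = -47913 + (½)*(1/154)*(13 - 2618) = -47913 + (½)*(1/154)*(-2605) = -47913 - 2605/308 = -14759809/308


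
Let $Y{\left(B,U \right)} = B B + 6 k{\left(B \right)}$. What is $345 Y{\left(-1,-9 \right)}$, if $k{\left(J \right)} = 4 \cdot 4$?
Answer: $33465$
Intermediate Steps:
$k{\left(J \right)} = 16$
$Y{\left(B,U \right)} = 96 + B^{2}$ ($Y{\left(B,U \right)} = B B + 6 \cdot 16 = B^{2} + 96 = 96 + B^{2}$)
$345 Y{\left(-1,-9 \right)} = 345 \left(96 + \left(-1\right)^{2}\right) = 345 \left(96 + 1\right) = 345 \cdot 97 = 33465$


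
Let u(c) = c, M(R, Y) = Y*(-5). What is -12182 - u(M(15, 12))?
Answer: -12122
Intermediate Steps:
M(R, Y) = -5*Y
-12182 - u(M(15, 12)) = -12182 - (-5)*12 = -12182 - 1*(-60) = -12182 + 60 = -12122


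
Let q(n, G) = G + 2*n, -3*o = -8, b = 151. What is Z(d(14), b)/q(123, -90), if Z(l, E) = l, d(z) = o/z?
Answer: 1/819 ≈ 0.0012210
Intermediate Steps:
o = 8/3 (o = -⅓*(-8) = 8/3 ≈ 2.6667)
d(z) = 8/(3*z)
Z(d(14), b)/q(123, -90) = ((8/3)/14)/(-90 + 2*123) = ((8/3)*(1/14))/(-90 + 246) = (4/21)/156 = (4/21)*(1/156) = 1/819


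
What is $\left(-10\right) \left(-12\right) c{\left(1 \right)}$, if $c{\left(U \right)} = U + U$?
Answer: $240$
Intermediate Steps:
$c{\left(U \right)} = 2 U$
$\left(-10\right) \left(-12\right) c{\left(1 \right)} = \left(-10\right) \left(-12\right) 2 \cdot 1 = 120 \cdot 2 = 240$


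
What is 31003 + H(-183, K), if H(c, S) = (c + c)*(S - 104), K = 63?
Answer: 46009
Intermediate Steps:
H(c, S) = 2*c*(-104 + S) (H(c, S) = (2*c)*(-104 + S) = 2*c*(-104 + S))
31003 + H(-183, K) = 31003 + 2*(-183)*(-104 + 63) = 31003 + 2*(-183)*(-41) = 31003 + 15006 = 46009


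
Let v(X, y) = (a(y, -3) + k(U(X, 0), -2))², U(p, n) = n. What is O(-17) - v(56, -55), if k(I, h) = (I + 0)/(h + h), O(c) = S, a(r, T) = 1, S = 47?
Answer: 46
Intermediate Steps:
O(c) = 47
k(I, h) = I/(2*h) (k(I, h) = I/((2*h)) = I*(1/(2*h)) = I/(2*h))
v(X, y) = 1 (v(X, y) = (1 + (½)*0/(-2))² = (1 + (½)*0*(-½))² = (1 + 0)² = 1² = 1)
O(-17) - v(56, -55) = 47 - 1*1 = 47 - 1 = 46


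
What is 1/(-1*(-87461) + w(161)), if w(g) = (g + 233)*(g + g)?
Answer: 1/214329 ≈ 4.6657e-6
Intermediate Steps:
w(g) = 2*g*(233 + g) (w(g) = (233 + g)*(2*g) = 2*g*(233 + g))
1/(-1*(-87461) + w(161)) = 1/(-1*(-87461) + 2*161*(233 + 161)) = 1/(87461 + 2*161*394) = 1/(87461 + 126868) = 1/214329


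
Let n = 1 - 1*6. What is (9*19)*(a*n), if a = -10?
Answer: 8550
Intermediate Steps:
n = -5 (n = 1 - 6 = -5)
(9*19)*(a*n) = (9*19)*(-10*(-5)) = 171*50 = 8550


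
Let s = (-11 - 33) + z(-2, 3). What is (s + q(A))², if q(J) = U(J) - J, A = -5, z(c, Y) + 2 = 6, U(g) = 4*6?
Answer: 121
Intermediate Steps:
U(g) = 24
z(c, Y) = 4 (z(c, Y) = -2 + 6 = 4)
q(J) = 24 - J
s = -40 (s = (-11 - 33) + 4 = -44 + 4 = -40)
(s + q(A))² = (-40 + (24 - 1*(-5)))² = (-40 + (24 + 5))² = (-40 + 29)² = (-11)² = 121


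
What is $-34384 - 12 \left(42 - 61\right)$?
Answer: $-34156$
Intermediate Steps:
$-34384 - 12 \left(42 - 61\right) = -34384 - 12 \left(-19\right) = -34384 - -228 = -34384 + 228 = -34156$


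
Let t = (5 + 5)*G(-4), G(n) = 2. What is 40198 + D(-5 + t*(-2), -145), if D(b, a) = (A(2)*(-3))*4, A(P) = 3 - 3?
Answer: 40198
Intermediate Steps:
A(P) = 0
t = 20 (t = (5 + 5)*2 = 10*2 = 20)
D(b, a) = 0 (D(b, a) = (0*(-3))*4 = 0*4 = 0)
40198 + D(-5 + t*(-2), -145) = 40198 + 0 = 40198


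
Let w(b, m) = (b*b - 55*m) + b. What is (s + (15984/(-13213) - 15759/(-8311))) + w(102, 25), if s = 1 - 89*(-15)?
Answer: 1149490595124/109813243 ≈ 10468.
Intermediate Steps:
w(b, m) = b + b**2 - 55*m (w(b, m) = (b**2 - 55*m) + b = b + b**2 - 55*m)
s = 1336 (s = 1 + 1335 = 1336)
(s + (15984/(-13213) - 15759/(-8311))) + w(102, 25) = (1336 + (15984/(-13213) - 15759/(-8311))) + (102 + 102**2 - 55*25) = (1336 + (15984*(-1/13213) - 15759*(-1/8311))) + (102 + 10404 - 1375) = (1336 + (-15984/13213 + 15759/8311)) + 9131 = (1336 + 75380643/109813243) + 9131 = 146785873291/109813243 + 9131 = 1149490595124/109813243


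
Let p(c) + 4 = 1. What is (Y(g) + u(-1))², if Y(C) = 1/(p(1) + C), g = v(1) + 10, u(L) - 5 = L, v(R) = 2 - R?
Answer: 1089/64 ≈ 17.016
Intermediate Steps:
p(c) = -3 (p(c) = -4 + 1 = -3)
u(L) = 5 + L
g = 11 (g = (2 - 1*1) + 10 = (2 - 1) + 10 = 1 + 10 = 11)
Y(C) = 1/(-3 + C)
(Y(g) + u(-1))² = (1/(-3 + 11) + (5 - 1))² = (1/8 + 4)² = (⅛ + 4)² = (33/8)² = 1089/64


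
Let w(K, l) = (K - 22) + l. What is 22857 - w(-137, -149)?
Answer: 23165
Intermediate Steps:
w(K, l) = -22 + K + l (w(K, l) = (-22 + K) + l = -22 + K + l)
22857 - w(-137, -149) = 22857 - (-22 - 137 - 149) = 22857 - 1*(-308) = 22857 + 308 = 23165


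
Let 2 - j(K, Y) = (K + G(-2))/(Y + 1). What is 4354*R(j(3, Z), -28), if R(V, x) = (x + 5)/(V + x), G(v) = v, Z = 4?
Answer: 500710/131 ≈ 3822.2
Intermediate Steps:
j(K, Y) = 2 - (-2 + K)/(1 + Y) (j(K, Y) = 2 - (K - 2)/(Y + 1) = 2 - (-2 + K)/(1 + Y))
R(V, x) = (5 + x)/(V + x)
4354*R(j(3, Z), -28) = 4354*((5 - 28)/((4 - 1*3 + 2*4)/(1 + 4) - 28)) = 4354*(-23/((4 - 3 + 8)/5 - 28)) = 4354*(-23/((⅕)*9 - 28)) = 4354*(-23/(9/5 - 28)) = 4354*(-23/(-131/5)) = 4354*(-5/131*(-23)) = 4354*(115/131) = 500710/131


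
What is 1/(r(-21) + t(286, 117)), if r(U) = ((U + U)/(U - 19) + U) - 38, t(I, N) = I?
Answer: 20/4561 ≈ 0.0043850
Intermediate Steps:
r(U) = -38 + U + 2*U/(-19 + U) (r(U) = ((2*U)/(-19 + U) + U) - 38 = (2*U/(-19 + U) + U) - 38 = (U + 2*U/(-19 + U)) - 38 = -38 + U + 2*U/(-19 + U))
1/(r(-21) + t(286, 117)) = 1/((722 + (-21)² - 55*(-21))/(-19 - 21) + 286) = 1/((722 + 441 + 1155)/(-40) + 286) = 1/(-1/40*2318 + 286) = 1/(-1159/20 + 286) = 1/(4561/20) = 20/4561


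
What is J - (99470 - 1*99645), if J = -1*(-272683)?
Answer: 272858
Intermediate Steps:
J = 272683
J - (99470 - 1*99645) = 272683 - (99470 - 1*99645) = 272683 - (99470 - 99645) = 272683 - 1*(-175) = 272683 + 175 = 272858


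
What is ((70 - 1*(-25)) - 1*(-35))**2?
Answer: 16900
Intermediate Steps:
((70 - 1*(-25)) - 1*(-35))**2 = ((70 + 25) + 35)**2 = (95 + 35)**2 = 130**2 = 16900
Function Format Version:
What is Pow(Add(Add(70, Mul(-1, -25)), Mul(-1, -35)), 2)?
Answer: 16900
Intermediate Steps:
Pow(Add(Add(70, Mul(-1, -25)), Mul(-1, -35)), 2) = Pow(Add(Add(70, 25), 35), 2) = Pow(Add(95, 35), 2) = Pow(130, 2) = 16900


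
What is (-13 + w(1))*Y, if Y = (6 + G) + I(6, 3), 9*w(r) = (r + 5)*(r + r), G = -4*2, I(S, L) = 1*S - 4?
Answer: 0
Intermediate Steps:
I(S, L) = -4 + S (I(S, L) = S - 4 = -4 + S)
G = -8
w(r) = 2*r*(5 + r)/9 (w(r) = ((r + 5)*(r + r))/9 = ((5 + r)*(2*r))/9 = (2*r*(5 + r))/9 = 2*r*(5 + r)/9)
Y = 0 (Y = (6 - 8) + (-4 + 6) = -2 + 2 = 0)
(-13 + w(1))*Y = (-13 + (2/9)*1*(5 + 1))*0 = (-13 + (2/9)*1*6)*0 = (-13 + 4/3)*0 = -35/3*0 = 0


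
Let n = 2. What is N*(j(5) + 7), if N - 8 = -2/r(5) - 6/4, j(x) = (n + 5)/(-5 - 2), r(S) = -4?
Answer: 42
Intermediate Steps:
j(x) = -1 (j(x) = (2 + 5)/(-5 - 2) = 7/(-7) = 7*(-1/7) = -1)
N = 7 (N = 8 + (-2/(-4) - 6/4) = 8 + (-2*(-1/4) - 6*1/4) = 8 + (1/2 - 3/2) = 8 - 1 = 7)
N*(j(5) + 7) = 7*(-1 + 7) = 7*6 = 42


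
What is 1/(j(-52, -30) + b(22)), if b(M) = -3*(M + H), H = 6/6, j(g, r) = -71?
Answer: -1/140 ≈ -0.0071429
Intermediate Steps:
H = 1 (H = 6*(⅙) = 1)
b(M) = -3 - 3*M (b(M) = -3*(M + 1) = -3*(1 + M) = -3 - 3*M)
1/(j(-52, -30) + b(22)) = 1/(-71 + (-3 - 3*22)) = 1/(-71 + (-3 - 66)) = 1/(-71 - 69) = 1/(-140) = -1/140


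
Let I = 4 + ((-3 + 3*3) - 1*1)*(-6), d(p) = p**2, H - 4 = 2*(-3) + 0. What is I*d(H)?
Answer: -104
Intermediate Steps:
H = -2 (H = 4 + (2*(-3) + 0) = 4 + (-6 + 0) = 4 - 6 = -2)
I = -26 (I = 4 + ((-3 + 9) - 1)*(-6) = 4 + (6 - 1)*(-6) = 4 + 5*(-6) = 4 - 30 = -26)
I*d(H) = -26*(-2)**2 = -26*4 = -104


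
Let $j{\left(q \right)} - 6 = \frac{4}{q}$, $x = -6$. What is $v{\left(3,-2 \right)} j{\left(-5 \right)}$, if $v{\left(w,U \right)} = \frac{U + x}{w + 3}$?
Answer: $- \frac{104}{15} \approx -6.9333$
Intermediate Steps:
$v{\left(w,U \right)} = \frac{-6 + U}{3 + w}$ ($v{\left(w,U \right)} = \frac{U - 6}{w + 3} = \frac{-6 + U}{3 + w}$)
$j{\left(q \right)} = 6 + \frac{4}{q}$
$v{\left(3,-2 \right)} j{\left(-5 \right)} = \frac{-6 - 2}{3 + 3} \left(6 + \frac{4}{-5}\right) = \frac{1}{6} \left(-8\right) \left(6 + 4 \left(- \frac{1}{5}\right)\right) = \frac{1}{6} \left(-8\right) \left(6 - \frac{4}{5}\right) = \left(- \frac{4}{3}\right) \frac{26}{5} = - \frac{104}{15}$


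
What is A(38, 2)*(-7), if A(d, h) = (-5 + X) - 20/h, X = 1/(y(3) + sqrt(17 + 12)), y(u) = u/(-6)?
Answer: 12061/115 - 28*sqrt(29)/115 ≈ 103.57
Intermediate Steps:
y(u) = -u/6 (y(u) = u*(-1/6) = -u/6)
X = 1/(-1/2 + sqrt(29)) (X = 1/(-1/6*3 + sqrt(17 + 12)) = 1/(-1/2 + sqrt(29)) ≈ 0.20470)
A(d, h) = -573/115 - 20/h + 4*sqrt(29)/115 (A(d, h) = (-5 + (2/115 + 4*sqrt(29)/115)) - 20/h = (-573/115 + 4*sqrt(29)/115) - 20/h = -573/115 - 20/h + 4*sqrt(29)/115)
A(38, 2)*(-7) = ((1/115)*(-2300 + 2*(-573 + 4*sqrt(29)))/2)*(-7) = ((1/115)*(1/2)*(-2300 + (-1146 + 8*sqrt(29))))*(-7) = ((1/115)*(1/2)*(-3446 + 8*sqrt(29)))*(-7) = (-1723/115 + 4*sqrt(29)/115)*(-7) = 12061/115 - 28*sqrt(29)/115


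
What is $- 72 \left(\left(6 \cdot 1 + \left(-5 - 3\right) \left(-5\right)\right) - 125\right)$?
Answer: $5688$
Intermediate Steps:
$- 72 \left(\left(6 \cdot 1 + \left(-5 - 3\right) \left(-5\right)\right) - 125\right) = - 72 \left(\left(6 - -40\right) - 125\right) = - 72 \left(\left(6 + 40\right) - 125\right) = - 72 \left(46 - 125\right) = \left(-72\right) \left(-79\right) = 5688$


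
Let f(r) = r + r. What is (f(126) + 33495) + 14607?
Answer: 48354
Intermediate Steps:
f(r) = 2*r
(f(126) + 33495) + 14607 = (2*126 + 33495) + 14607 = (252 + 33495) + 14607 = 33747 + 14607 = 48354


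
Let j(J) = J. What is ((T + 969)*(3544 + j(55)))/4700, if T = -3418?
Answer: -8813951/4700 ≈ -1875.3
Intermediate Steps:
((T + 969)*(3544 + j(55)))/4700 = ((-3418 + 969)*(3544 + 55))/4700 = -2449*3599*(1/4700) = -8813951*1/4700 = -8813951/4700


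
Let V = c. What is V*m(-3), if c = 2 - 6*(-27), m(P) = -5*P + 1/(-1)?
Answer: 2296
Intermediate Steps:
m(P) = -1 - 5*P (m(P) = -5*P - 1 = -1 - 5*P)
c = 164 (c = 2 + 162 = 164)
V = 164
V*m(-3) = 164*(-1 - 5*(-3)) = 164*(-1 + 15) = 164*14 = 2296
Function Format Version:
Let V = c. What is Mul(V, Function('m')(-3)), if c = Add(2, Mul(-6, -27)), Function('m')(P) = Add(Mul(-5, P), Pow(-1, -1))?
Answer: 2296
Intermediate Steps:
Function('m')(P) = Add(-1, Mul(-5, P)) (Function('m')(P) = Add(Mul(-5, P), -1) = Add(-1, Mul(-5, P)))
c = 164 (c = Add(2, 162) = 164)
V = 164
Mul(V, Function('m')(-3)) = Mul(164, Add(-1, Mul(-5, -3))) = Mul(164, Add(-1, 15)) = Mul(164, 14) = 2296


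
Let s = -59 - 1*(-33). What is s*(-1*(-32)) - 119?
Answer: -951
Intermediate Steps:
s = -26 (s = -59 + 33 = -26)
s*(-1*(-32)) - 119 = -(-26)*(-32) - 119 = -26*32 - 119 = -832 - 119 = -951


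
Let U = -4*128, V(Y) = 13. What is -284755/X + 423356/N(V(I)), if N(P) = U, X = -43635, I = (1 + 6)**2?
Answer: -916367225/1117056 ≈ -820.34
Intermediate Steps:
I = 49 (I = 7**2 = 49)
U = -512
N(P) = -512
-284755/X + 423356/N(V(I)) = -284755/(-43635) + 423356/(-512) = -284755*(-1/43635) + 423356*(-1/512) = 56951/8727 - 105839/128 = -916367225/1117056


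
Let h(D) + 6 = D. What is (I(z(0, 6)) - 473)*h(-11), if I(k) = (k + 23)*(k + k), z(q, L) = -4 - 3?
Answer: 11849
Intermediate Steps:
z(q, L) = -7
I(k) = 2*k*(23 + k) (I(k) = (23 + k)*(2*k) = 2*k*(23 + k))
h(D) = -6 + D
(I(z(0, 6)) - 473)*h(-11) = (2*(-7)*(23 - 7) - 473)*(-6 - 11) = (2*(-7)*16 - 473)*(-17) = (-224 - 473)*(-17) = -697*(-17) = 11849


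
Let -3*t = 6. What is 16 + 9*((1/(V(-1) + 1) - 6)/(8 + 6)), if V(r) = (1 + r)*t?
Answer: 179/14 ≈ 12.786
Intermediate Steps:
t = -2 (t = -1/3*6 = -2)
V(r) = -2 - 2*r (V(r) = (1 + r)*(-2) = -2 - 2*r)
16 + 9*((1/(V(-1) + 1) - 6)/(8 + 6)) = 16 + 9*((1/((-2 - 2*(-1)) + 1) - 6)/(8 + 6)) = 16 + 9*((1/((-2 + 2) + 1) - 6)/14) = 16 + 9*((1/(0 + 1) - 6)*(1/14)) = 16 + 9*((1/1 - 6)*(1/14)) = 16 + 9*((1 - 6)*(1/14)) = 16 + 9*(-5*1/14) = 16 + 9*(-5/14) = 16 - 45/14 = 179/14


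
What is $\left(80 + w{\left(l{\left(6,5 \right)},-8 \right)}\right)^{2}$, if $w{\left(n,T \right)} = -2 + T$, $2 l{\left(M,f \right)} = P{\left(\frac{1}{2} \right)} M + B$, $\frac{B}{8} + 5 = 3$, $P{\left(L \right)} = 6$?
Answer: $4900$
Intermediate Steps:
$B = -16$ ($B = -40 + 8 \cdot 3 = -40 + 24 = -16$)
$l{\left(M,f \right)} = -8 + 3 M$ ($l{\left(M,f \right)} = \frac{6 M - 16}{2} = \frac{-16 + 6 M}{2} = -8 + 3 M$)
$\left(80 + w{\left(l{\left(6,5 \right)},-8 \right)}\right)^{2} = \left(80 - 10\right)^{2} = 70^{2} = 4900$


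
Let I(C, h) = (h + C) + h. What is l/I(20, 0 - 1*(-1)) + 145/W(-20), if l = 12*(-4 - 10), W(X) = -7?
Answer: -2183/77 ≈ -28.351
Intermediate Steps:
l = -168 (l = 12*(-14) = -168)
I(C, h) = C + 2*h (I(C, h) = (C + h) + h = C + 2*h)
l/I(20, 0 - 1*(-1)) + 145/W(-20) = -168/(20 + 2*(0 - 1*(-1))) + 145/(-7) = -168/(20 + 2*(0 + 1)) + 145*(-⅐) = -168/(20 + 2*1) - 145/7 = -168/(20 + 2) - 145/7 = -168/22 - 145/7 = -168*1/22 - 145/7 = -84/11 - 145/7 = -2183/77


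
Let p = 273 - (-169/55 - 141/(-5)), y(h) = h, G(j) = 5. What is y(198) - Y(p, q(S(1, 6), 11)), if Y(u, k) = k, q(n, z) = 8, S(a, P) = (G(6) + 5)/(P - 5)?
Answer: 190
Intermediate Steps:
S(a, P) = 10/(-5 + P) (S(a, P) = (5 + 5)/(P - 5) = 10/(-5 + P))
p = 13633/55 (p = 273 - (-169*1/55 - 141*(-1/5)) = 273 - (-169/55 + 141/5) = 273 - 1*1382/55 = 273 - 1382/55 = 13633/55 ≈ 247.87)
y(198) - Y(p, q(S(1, 6), 11)) = 198 - 1*8 = 198 - 8 = 190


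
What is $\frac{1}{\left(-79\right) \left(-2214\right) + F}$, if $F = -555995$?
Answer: $- \frac{1}{381089} \approx -2.6241 \cdot 10^{-6}$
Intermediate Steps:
$\frac{1}{\left(-79\right) \left(-2214\right) + F} = \frac{1}{\left(-79\right) \left(-2214\right) - 555995} = \frac{1}{174906 - 555995} = \frac{1}{-381089} = - \frac{1}{381089}$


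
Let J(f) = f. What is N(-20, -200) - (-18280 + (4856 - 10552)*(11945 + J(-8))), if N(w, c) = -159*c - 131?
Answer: 68043101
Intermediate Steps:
N(w, c) = -131 - 159*c
N(-20, -200) - (-18280 + (4856 - 10552)*(11945 + J(-8))) = (-131 - 159*(-200)) - (-18280 + (4856 - 10552)*(11945 - 8)) = (-131 + 31800) - (-18280 - 5696*11937) = 31669 - (-18280 - 67993152) = 31669 - 1*(-68011432) = 31669 + 68011432 = 68043101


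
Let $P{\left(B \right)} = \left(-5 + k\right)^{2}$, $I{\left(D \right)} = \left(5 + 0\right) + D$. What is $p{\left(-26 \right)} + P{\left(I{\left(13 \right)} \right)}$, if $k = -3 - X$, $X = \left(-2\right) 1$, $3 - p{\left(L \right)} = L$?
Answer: $65$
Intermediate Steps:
$p{\left(L \right)} = 3 - L$
$X = -2$
$I{\left(D \right)} = 5 + D$
$k = -1$ ($k = -3 - -2 = -3 + 2 = -1$)
$P{\left(B \right)} = 36$ ($P{\left(B \right)} = \left(-5 - 1\right)^{2} = \left(-6\right)^{2} = 36$)
$p{\left(-26 \right)} + P{\left(I{\left(13 \right)} \right)} = \left(3 - -26\right) + 36 = \left(3 + 26\right) + 36 = 29 + 36 = 65$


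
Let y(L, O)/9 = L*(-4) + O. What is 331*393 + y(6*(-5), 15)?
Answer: 131298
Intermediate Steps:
y(L, O) = -36*L + 9*O (y(L, O) = 9*(L*(-4) + O) = 9*(-4*L + O) = 9*(O - 4*L) = -36*L + 9*O)
331*393 + y(6*(-5), 15) = 331*393 + (-216*(-5) + 9*15) = 130083 + (-36*(-30) + 135) = 130083 + (1080 + 135) = 130083 + 1215 = 131298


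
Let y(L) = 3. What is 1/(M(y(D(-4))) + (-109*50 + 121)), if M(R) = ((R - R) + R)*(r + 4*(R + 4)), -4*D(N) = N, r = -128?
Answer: -1/5629 ≈ -0.00017765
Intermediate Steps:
D(N) = -N/4
M(R) = R*(-112 + 4*R) (M(R) = ((R - R) + R)*(-128 + 4*(R + 4)) = (0 + R)*(-128 + 4*(4 + R)) = R*(-128 + (16 + 4*R)) = R*(-112 + 4*R))
1/(M(y(D(-4))) + (-109*50 + 121)) = 1/(4*3*(-28 + 3) + (-109*50 + 121)) = 1/(4*3*(-25) + (-5450 + 121)) = 1/(-300 - 5329) = 1/(-5629) = -1/5629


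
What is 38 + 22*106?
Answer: 2370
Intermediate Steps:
38 + 22*106 = 38 + 2332 = 2370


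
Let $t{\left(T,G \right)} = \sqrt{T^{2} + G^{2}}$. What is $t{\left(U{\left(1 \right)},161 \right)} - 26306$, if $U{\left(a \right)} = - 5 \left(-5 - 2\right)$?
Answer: $-26306 + 7 \sqrt{554} \approx -26141.0$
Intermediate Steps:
$U{\left(a \right)} = 35$ ($U{\left(a \right)} = \left(-5\right) \left(-7\right) = 35$)
$t{\left(T,G \right)} = \sqrt{G^{2} + T^{2}}$
$t{\left(U{\left(1 \right)},161 \right)} - 26306 = \sqrt{161^{2} + 35^{2}} - 26306 = \sqrt{25921 + 1225} - 26306 = \sqrt{27146} - 26306 = 7 \sqrt{554} - 26306 = -26306 + 7 \sqrt{554}$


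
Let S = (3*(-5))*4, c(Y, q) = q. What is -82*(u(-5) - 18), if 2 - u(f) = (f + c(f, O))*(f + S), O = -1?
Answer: 33292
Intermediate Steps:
S = -60 (S = -15*4 = -60)
u(f) = 2 - (-1 + f)*(-60 + f) (u(f) = 2 - (f - 1)*(f - 60) = 2 - (-1 + f)*(-60 + f))
-82*(u(-5) - 18) = -82*((-58 - 1*(-5)² + 61*(-5)) - 18) = -82*((-58 - 1*25 - 305) - 18) = -82*((-58 - 25 - 305) - 18) = -82*(-388 - 18) = -82*(-406) = 33292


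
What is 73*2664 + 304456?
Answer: 498928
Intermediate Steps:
73*2664 + 304456 = 194472 + 304456 = 498928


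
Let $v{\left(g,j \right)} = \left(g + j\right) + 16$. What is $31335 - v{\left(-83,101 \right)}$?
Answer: $31301$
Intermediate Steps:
$v{\left(g,j \right)} = 16 + g + j$
$31335 - v{\left(-83,101 \right)} = 31335 - \left(16 - 83 + 101\right) = 31335 - 34 = 31301$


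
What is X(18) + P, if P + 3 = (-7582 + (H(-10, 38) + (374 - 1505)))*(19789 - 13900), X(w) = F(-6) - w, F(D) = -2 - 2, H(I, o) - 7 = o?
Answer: -51045877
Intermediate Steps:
H(I, o) = 7 + o
F(D) = -4
X(w) = -4 - w
P = -51045855 (P = -3 + (-7582 + ((7 + 38) + (374 - 1505)))*(19789 - 13900) = -3 + (-7582 + (45 - 1131))*5889 = -3 + (-7582 - 1086)*5889 = -3 - 8668*5889 = -3 - 51045852 = -51045855)
X(18) + P = (-4 - 1*18) - 51045855 = (-4 - 18) - 51045855 = -22 - 51045855 = -51045877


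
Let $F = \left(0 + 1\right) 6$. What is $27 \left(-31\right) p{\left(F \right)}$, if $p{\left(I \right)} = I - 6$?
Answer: $0$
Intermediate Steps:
$F = 6$ ($F = 1 \cdot 6 = 6$)
$p{\left(I \right)} = -6 + I$ ($p{\left(I \right)} = I - 6 = -6 + I$)
$27 \left(-31\right) p{\left(F \right)} = 27 \left(-31\right) \left(-6 + 6\right) = \left(-837\right) 0 = 0$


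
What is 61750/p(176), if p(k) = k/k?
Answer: 61750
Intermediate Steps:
p(k) = 1
61750/p(176) = 61750/1 = 61750*1 = 61750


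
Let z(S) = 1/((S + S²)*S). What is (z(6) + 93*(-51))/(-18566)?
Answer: 1195235/4678632 ≈ 0.25547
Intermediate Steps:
z(S) = 1/(S*(S + S²))
(z(6) + 93*(-51))/(-18566) = (1/(6²*(1 + 6)) + 93*(-51))/(-18566) = ((1/36)/7 - 4743)*(-1/18566) = ((1/36)*(⅐) - 4743)*(-1/18566) = (1/252 - 4743)*(-1/18566) = -1195235/252*(-1/18566) = 1195235/4678632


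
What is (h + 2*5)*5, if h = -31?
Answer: -105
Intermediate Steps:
(h + 2*5)*5 = (-31 + 2*5)*5 = (-31 + 10)*5 = -21*5 = -105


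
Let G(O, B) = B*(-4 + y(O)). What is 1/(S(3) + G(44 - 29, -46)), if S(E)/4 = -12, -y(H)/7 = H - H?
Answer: 1/136 ≈ 0.0073529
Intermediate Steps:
y(H) = 0 (y(H) = -7*(H - H) = -7*0 = 0)
S(E) = -48 (S(E) = 4*(-12) = -48)
G(O, B) = -4*B (G(O, B) = B*(-4 + 0) = B*(-4) = -4*B)
1/(S(3) + G(44 - 29, -46)) = 1/(-48 - 4*(-46)) = 1/(-48 + 184) = 1/136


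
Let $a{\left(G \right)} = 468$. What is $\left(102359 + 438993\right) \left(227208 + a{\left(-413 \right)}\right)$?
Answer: $123252857952$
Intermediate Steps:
$\left(102359 + 438993\right) \left(227208 + a{\left(-413 \right)}\right) = \left(102359 + 438993\right) \left(227208 + 468\right) = 541352 \cdot 227676 = 123252857952$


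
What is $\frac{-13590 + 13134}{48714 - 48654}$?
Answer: $- \frac{38}{5} \approx -7.6$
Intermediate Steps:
$\frac{-13590 + 13134}{48714 - 48654} = - \frac{456}{60} = \left(-456\right) \frac{1}{60} = - \frac{38}{5}$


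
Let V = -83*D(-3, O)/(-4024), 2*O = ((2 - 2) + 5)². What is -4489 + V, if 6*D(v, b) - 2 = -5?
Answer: -36127555/8048 ≈ -4489.0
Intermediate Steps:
O = 25/2 (O = ((2 - 2) + 5)²/2 = (0 + 5)²/2 = (½)*5² = (½)*25 = 25/2 ≈ 12.500)
D(v, b) = -½ (D(v, b) = ⅓ + (⅙)*(-5) = ⅓ - ⅚ = -½)
V = -83/8048 (V = -83*(-½)/(-4024) = (83/2)*(-1/4024) = -83/8048 ≈ -0.010313)
-4489 + V = -4489 - 83/8048 = -36127555/8048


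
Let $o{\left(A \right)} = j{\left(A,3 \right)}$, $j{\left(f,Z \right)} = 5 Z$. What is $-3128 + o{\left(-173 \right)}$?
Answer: $-3113$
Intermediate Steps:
$o{\left(A \right)} = 15$ ($o{\left(A \right)} = 5 \cdot 3 = 15$)
$-3128 + o{\left(-173 \right)} = -3128 + 15 = -3113$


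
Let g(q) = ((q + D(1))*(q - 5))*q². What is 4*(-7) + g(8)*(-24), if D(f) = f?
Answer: -41500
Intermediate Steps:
g(q) = q²*(1 + q)*(-5 + q) (g(q) = ((q + 1)*(q - 5))*q² = ((1 + q)*(-5 + q))*q² = q²*(1 + q)*(-5 + q))
4*(-7) + g(8)*(-24) = 4*(-7) + (8²*(-5 + 8² - 4*8))*(-24) = -28 + (64*(-5 + 64 - 32))*(-24) = -28 + (64*27)*(-24) = -28 + 1728*(-24) = -28 - 41472 = -41500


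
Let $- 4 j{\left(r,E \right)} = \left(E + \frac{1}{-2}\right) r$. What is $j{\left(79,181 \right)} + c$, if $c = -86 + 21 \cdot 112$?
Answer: $- \frac{10391}{8} \approx -1298.9$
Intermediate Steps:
$c = 2266$ ($c = -86 + 2352 = 2266$)
$j{\left(r,E \right)} = - \frac{r \left(- \frac{1}{2} + E\right)}{4}$ ($j{\left(r,E \right)} = - \frac{\left(E + \frac{1}{-2}\right) r}{4} = - \frac{\left(E - \frac{1}{2}\right) r}{4} = - \frac{\left(- \frac{1}{2} + E\right) r}{4} = - \frac{r \left(- \frac{1}{2} + E\right)}{4}$)
$j{\left(79,181 \right)} + c = \frac{1}{8} \cdot 79 \left(1 - 362\right) + 2266 = \frac{1}{8} \cdot 79 \left(-361\right) + 2266 = - \frac{28519}{8} + 2266 = - \frac{10391}{8}$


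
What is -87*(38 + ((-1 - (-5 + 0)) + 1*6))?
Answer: -4176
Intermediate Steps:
-87*(38 + ((-1 - (-5 + 0)) + 1*6)) = -87*(38 + ((-1 - 1*(-5)) + 6)) = -87*(38 + ((-1 + 5) + 6)) = -87*(38 + (4 + 6)) = -87*(38 + 10) = -87*48 = -4176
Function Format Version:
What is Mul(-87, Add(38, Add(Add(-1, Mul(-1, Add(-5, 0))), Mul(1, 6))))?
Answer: -4176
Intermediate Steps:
Mul(-87, Add(38, Add(Add(-1, Mul(-1, Add(-5, 0))), Mul(1, 6)))) = Mul(-87, Add(38, Add(Add(-1, Mul(-1, -5)), 6))) = Mul(-87, Add(38, Add(Add(-1, 5), 6))) = Mul(-87, Add(38, Add(4, 6))) = Mul(-87, Add(38, 10)) = Mul(-87, 48) = -4176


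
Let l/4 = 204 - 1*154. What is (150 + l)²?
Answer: 122500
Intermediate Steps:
l = 200 (l = 4*(204 - 1*154) = 4*(204 - 154) = 4*50 = 200)
(150 + l)² = (150 + 200)² = 350² = 122500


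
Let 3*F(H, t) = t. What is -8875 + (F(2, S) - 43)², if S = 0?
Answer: -7026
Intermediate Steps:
F(H, t) = t/3
-8875 + (F(2, S) - 43)² = -8875 + ((⅓)*0 - 43)² = -8875 + (0 - 43)² = -8875 + (-43)² = -8875 + 1849 = -7026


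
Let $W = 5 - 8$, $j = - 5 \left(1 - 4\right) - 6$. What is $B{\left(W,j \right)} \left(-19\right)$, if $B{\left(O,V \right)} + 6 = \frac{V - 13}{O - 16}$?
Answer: $110$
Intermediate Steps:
$j = 9$ ($j = \left(-5\right) \left(-3\right) - 6 = 15 - 6 = 9$)
$W = -3$ ($W = 5 - 8 = -3$)
$B{\left(O,V \right)} = -6 + \frac{-13 + V}{-16 + O}$ ($B{\left(O,V \right)} = -6 + \frac{V - 13}{O - 16} = -6 + \frac{-13 + V}{-16 + O}$)
$B{\left(W,j \right)} \left(-19\right) = \frac{83 + 9 - -18}{-16 - 3} \left(-19\right) = \frac{83 + 9 + 18}{-19} \left(-19\right) = \left(- \frac{1}{19}\right) 110 \left(-19\right) = \left(- \frac{110}{19}\right) \left(-19\right) = 110$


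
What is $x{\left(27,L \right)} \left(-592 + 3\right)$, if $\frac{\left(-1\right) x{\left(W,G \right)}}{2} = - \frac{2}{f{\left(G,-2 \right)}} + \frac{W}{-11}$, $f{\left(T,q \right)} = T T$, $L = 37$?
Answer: $- \frac{43568330}{15059} \approx -2893.2$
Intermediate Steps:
$f{\left(T,q \right)} = T^{2}$
$x{\left(W,G \right)} = \frac{4}{G^{2}} + \frac{2 W}{11}$ ($x{\left(W,G \right)} = - 2 \left(- \frac{2}{G^{2}} + \frac{W}{-11}\right) = - 2 \left(- \frac{2}{G^{2}} + W \left(- \frac{1}{11}\right)\right) = - 2 \left(- \frac{2}{G^{2}} - \frac{W}{11}\right) = \frac{4}{G^{2}} + \frac{2 W}{11}$)
$x{\left(27,L \right)} \left(-592 + 3\right) = \left(\frac{4}{1369} + \frac{2}{11} \cdot 27\right) \left(-592 + 3\right) = \left(4 \cdot \frac{1}{1369} + \frac{54}{11}\right) \left(-589\right) = \left(\frac{4}{1369} + \frac{54}{11}\right) \left(-589\right) = \frac{73970}{15059} \left(-589\right) = - \frac{43568330}{15059}$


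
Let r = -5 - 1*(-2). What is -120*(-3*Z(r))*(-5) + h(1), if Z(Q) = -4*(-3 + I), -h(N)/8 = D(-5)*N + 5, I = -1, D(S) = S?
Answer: -28800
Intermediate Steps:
r = -3 (r = -5 + 2 = -3)
h(N) = -40 + 40*N (h(N) = -8*(-5*N + 5) = -8*(5 - 5*N) = -40 + 40*N)
Z(Q) = 16 (Z(Q) = -4*(-3 - 1) = -4*(-4) = 16)
-120*(-3*Z(r))*(-5) + h(1) = -120*(-3*16)*(-5) + (-40 + 40*1) = -(-5760)*(-5) + (-40 + 40) = -120*240 + 0 = -28800 + 0 = -28800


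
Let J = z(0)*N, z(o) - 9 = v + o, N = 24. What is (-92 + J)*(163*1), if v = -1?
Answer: 16300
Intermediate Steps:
z(o) = 8 + o (z(o) = 9 + (-1 + o) = 8 + o)
J = 192 (J = (8 + 0)*24 = 8*24 = 192)
(-92 + J)*(163*1) = (-92 + 192)*(163*1) = 100*163 = 16300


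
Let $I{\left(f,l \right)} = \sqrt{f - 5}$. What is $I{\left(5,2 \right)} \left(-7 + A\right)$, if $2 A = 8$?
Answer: $0$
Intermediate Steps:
$A = 4$ ($A = \frac{1}{2} \cdot 8 = 4$)
$I{\left(f,l \right)} = \sqrt{-5 + f}$
$I{\left(5,2 \right)} \left(-7 + A\right) = \sqrt{-5 + 5} \left(-7 + 4\right) = \sqrt{0} \left(-3\right) = 0 \left(-3\right) = 0$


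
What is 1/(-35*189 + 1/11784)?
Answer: -11784/77951159 ≈ -0.00015117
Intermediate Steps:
1/(-35*189 + 1/11784) = 1/(-6615 + 1/11784) = 1/(-77951159/11784) = -11784/77951159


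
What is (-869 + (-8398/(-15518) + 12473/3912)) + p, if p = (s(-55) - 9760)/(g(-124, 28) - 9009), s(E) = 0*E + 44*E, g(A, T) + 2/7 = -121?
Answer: -69832491891971/80830592904 ≈ -863.94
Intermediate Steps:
g(A, T) = -849/7 (g(A, T) = -2/7 - 121 = -849/7)
s(E) = 44*E (s(E) = 0 + 44*E = 44*E)
p = 7105/5326 (p = (44*(-55) - 9760)/(-849/7 - 9009) = (-2420 - 9760)/(-63912/7) = -12180*(-7/63912) = 7105/5326 ≈ 1.3340)
(-869 + (-8398/(-15518) + 12473/3912)) + p = (-869 + (-8398/(-15518) + 12473/3912)) + 7105/5326 = (-869 + (-8398*(-1/15518) + 12473*(1/3912))) + 7105/5326 = (-869 + (4199/7759 + 12473/3912)) + 7105/5326 = (-869 + 113204495/30353208) + 7105/5326 = -26263733257/30353208 + 7105/5326 = -69832491891971/80830592904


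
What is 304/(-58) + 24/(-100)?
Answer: -3974/725 ≈ -5.4814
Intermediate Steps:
304/(-58) + 24/(-100) = 304*(-1/58) + 24*(-1/100) = -152/29 - 6/25 = -3974/725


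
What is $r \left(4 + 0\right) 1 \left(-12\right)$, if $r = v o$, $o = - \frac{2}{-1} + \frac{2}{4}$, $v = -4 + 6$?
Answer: $-240$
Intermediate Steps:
$v = 2$
$o = \frac{5}{2}$ ($o = \left(-2\right) \left(-1\right) + 2 \cdot \frac{1}{4} = 2 + \frac{1}{2} = \frac{5}{2} \approx 2.5$)
$r = 5$ ($r = 2 \cdot \frac{5}{2} = 5$)
$r \left(4 + 0\right) 1 \left(-12\right) = 5 \left(4 + 0\right) 1 \left(-12\right) = 5 \cdot 4 \cdot 1 \left(-12\right) = 5 \cdot 4 \left(-12\right) = 20 \left(-12\right) = -240$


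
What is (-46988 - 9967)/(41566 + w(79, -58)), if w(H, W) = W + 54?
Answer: -18985/13854 ≈ -1.3704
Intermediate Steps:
w(H, W) = 54 + W
(-46988 - 9967)/(41566 + w(79, -58)) = (-46988 - 9967)/(41566 + (54 - 58)) = -56955/(41566 - 4) = -56955/41562 = -56955*1/41562 = -18985/13854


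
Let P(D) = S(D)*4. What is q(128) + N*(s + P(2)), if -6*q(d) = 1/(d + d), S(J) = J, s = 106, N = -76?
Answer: -13307905/1536 ≈ -8664.0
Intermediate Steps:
q(d) = -1/(12*d) (q(d) = -1/(6*(d + d)) = -1/(2*d)/6 = -1/(12*d))
P(D) = 4*D (P(D) = D*4 = 4*D)
q(128) + N*(s + P(2)) = -1/12/128 - 76*(106 + 4*2) = -1/12*1/128 - 76*(106 + 8) = -1/1536 - 76*114 = -1/1536 - 8664 = -13307905/1536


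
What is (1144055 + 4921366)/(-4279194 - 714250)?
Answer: -6065421/4993444 ≈ -1.2147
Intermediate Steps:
(1144055 + 4921366)/(-4279194 - 714250) = 6065421/(-4993444) = 6065421*(-1/4993444) = -6065421/4993444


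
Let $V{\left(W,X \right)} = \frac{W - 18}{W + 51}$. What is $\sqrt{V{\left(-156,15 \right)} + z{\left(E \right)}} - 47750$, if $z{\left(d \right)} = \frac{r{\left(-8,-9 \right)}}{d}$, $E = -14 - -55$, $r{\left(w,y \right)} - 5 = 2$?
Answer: $-47750 + \frac{\sqrt{3764005}}{1435} \approx -47749.0$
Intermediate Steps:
$r{\left(w,y \right)} = 7$ ($r{\left(w,y \right)} = 5 + 2 = 7$)
$V{\left(W,X \right)} = \frac{-18 + W}{51 + W}$
$E = 41$ ($E = -14 + 55 = 41$)
$z{\left(d \right)} = \frac{7}{d}$
$\sqrt{V{\left(-156,15 \right)} + z{\left(E \right)}} - 47750 = \sqrt{\frac{-18 - 156}{51 - 156} + \frac{7}{41}} - 47750 = \sqrt{\frac{1}{-105} \left(-174\right) + 7 \cdot \frac{1}{41}} - 47750 = \sqrt{\left(- \frac{1}{105}\right) \left(-174\right) + \frac{7}{41}} - 47750 = \sqrt{\frac{58}{35} + \frac{7}{41}} - 47750 = \sqrt{\frac{2623}{1435}} - 47750 = \frac{\sqrt{3764005}}{1435} - 47750 = -47750 + \frac{\sqrt{3764005}}{1435}$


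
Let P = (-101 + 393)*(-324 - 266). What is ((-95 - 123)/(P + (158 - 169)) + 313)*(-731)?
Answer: -39420857031/172291 ≈ -2.2880e+5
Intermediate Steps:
P = -172280 (P = 292*(-590) = -172280)
((-95 - 123)/(P + (158 - 169)) + 313)*(-731) = ((-95 - 123)/(-172280 + (158 - 169)) + 313)*(-731) = (-218/(-172280 - 11) + 313)*(-731) = (-218/(-172291) + 313)*(-731) = (-218*(-1/172291) + 313)*(-731) = (218/172291 + 313)*(-731) = (53927301/172291)*(-731) = -39420857031/172291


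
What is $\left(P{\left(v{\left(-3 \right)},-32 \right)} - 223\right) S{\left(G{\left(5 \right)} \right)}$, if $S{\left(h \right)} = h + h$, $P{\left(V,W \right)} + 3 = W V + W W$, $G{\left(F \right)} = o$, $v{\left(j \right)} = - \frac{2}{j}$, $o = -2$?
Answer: $- \frac{9320}{3} \approx -3106.7$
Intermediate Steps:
$G{\left(F \right)} = -2$
$P{\left(V,W \right)} = -3 + W^{2} + V W$ ($P{\left(V,W \right)} = -3 + \left(W V + W W\right) = -3 + \left(V W + W^{2}\right) = -3 + \left(W^{2} + V W\right) = -3 + W^{2} + V W$)
$S{\left(h \right)} = 2 h$
$\left(P{\left(v{\left(-3 \right)},-32 \right)} - 223\right) S{\left(G{\left(5 \right)} \right)} = \left(\left(-3 + \left(-32\right)^{2} + - \frac{2}{-3} \left(-32\right)\right) - 223\right) 2 \left(-2\right) = \left(\left(-3 + 1024 + \left(-2\right) \left(- \frac{1}{3}\right) \left(-32\right)\right) - 223\right) \left(-4\right) = \left(\left(-3 + 1024 + \frac{2}{3} \left(-32\right)\right) - 223\right) \left(-4\right) = \left(\left(-3 + 1024 - \frac{64}{3}\right) - 223\right) \left(-4\right) = \left(\frac{2999}{3} - 223\right) \left(-4\right) = \frac{2330}{3} \left(-4\right) = - \frac{9320}{3}$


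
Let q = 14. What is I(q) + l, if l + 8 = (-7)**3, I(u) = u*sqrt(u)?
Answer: -351 + 14*sqrt(14) ≈ -298.62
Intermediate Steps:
I(u) = u**(3/2)
l = -351 (l = -8 + (-7)**3 = -8 - 343 = -351)
I(q) + l = 14**(3/2) - 351 = 14*sqrt(14) - 351 = -351 + 14*sqrt(14)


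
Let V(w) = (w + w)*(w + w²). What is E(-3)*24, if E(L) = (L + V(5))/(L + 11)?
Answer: 891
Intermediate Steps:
V(w) = 2*w*(w + w²) (V(w) = (2*w)*(w + w²) = 2*w*(w + w²))
E(L) = (300 + L)/(11 + L) (E(L) = (L + 2*5²*(1 + 5))/(L + 11) = (L + 2*25*6)/(11 + L) = (L + 300)/(11 + L) = (300 + L)/(11 + L))
E(-3)*24 = ((300 - 3)/(11 - 3))*24 = (297/8)*24 = 891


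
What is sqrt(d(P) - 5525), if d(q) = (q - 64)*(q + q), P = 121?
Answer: sqrt(8269) ≈ 90.934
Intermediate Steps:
d(q) = 2*q*(-64 + q) (d(q) = (-64 + q)*(2*q) = 2*q*(-64 + q))
sqrt(d(P) - 5525) = sqrt(2*121*(-64 + 121) - 5525) = sqrt(2*121*57 - 5525) = sqrt(13794 - 5525) = sqrt(8269)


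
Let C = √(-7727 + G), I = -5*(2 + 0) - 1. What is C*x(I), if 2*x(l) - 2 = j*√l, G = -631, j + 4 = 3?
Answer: √91938/2 + I*√8358 ≈ 151.61 + 91.422*I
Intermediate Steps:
j = -1 (j = -4 + 3 = -1)
I = -11 (I = -5*2 - 1 = -10 - 1 = -11)
x(l) = 1 - √l/2 (x(l) = 1 + (-√l)/2 = 1 - √l/2)
C = I*√8358 (C = √(-7727 - 631) = √(-8358) = I*√8358 ≈ 91.422*I)
C*x(I) = (I*√8358)*(1 - I*√11/2) = I*√8358*(1 - I*√11/2)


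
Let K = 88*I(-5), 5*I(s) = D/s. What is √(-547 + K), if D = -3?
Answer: I*√13411/5 ≈ 23.161*I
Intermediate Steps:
I(s) = -3/(5*s) (I(s) = (-3/s)/5 = -3/(5*s))
K = 264/25 (K = 88*(-⅗/(-5)) = 88*(-⅗*(-⅕)) = 88*(3/25) = 264/25 ≈ 10.560)
√(-547 + K) = √(-547 + 264/25) = √(-13411/25) = I*√13411/5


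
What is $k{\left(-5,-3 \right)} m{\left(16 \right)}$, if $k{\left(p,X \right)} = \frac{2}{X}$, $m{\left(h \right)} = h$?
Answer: $- \frac{32}{3} \approx -10.667$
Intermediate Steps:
$k{\left(-5,-3 \right)} m{\left(16 \right)} = \frac{2}{-3} \cdot 16 = 2 \left(- \frac{1}{3}\right) 16 = \left(- \frac{2}{3}\right) 16 = - \frac{32}{3}$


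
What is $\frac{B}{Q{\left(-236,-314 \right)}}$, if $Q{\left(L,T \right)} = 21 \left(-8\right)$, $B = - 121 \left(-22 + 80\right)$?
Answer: $\frac{3509}{84} \approx 41.774$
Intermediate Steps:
$B = -7018$ ($B = \left(-121\right) 58 = -7018$)
$Q{\left(L,T \right)} = -168$
$\frac{B}{Q{\left(-236,-314 \right)}} = - \frac{7018}{-168} = \left(-7018\right) \left(- \frac{1}{168}\right) = \frac{3509}{84}$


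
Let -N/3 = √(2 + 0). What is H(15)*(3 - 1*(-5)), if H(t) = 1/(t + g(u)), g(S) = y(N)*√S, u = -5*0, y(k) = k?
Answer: 8/15 ≈ 0.53333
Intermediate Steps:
N = -3*√2 (N = -3*√(2 + 0) = -3*√2 ≈ -4.2426)
u = 0
g(S) = -3*√2*√S (g(S) = (-3*√2)*√S = -3*√2*√S)
H(t) = 1/t (H(t) = 1/(t - 3*√2*√0) = 1/(t - 3*√2*0) = 1/(t + 0) = 1/t)
H(15)*(3 - 1*(-5)) = (3 - 1*(-5))/15 = (3 + 5)/15 = (1/15)*8 = 8/15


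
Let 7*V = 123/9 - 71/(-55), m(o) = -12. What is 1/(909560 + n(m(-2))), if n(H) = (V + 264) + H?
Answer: 1155/1050835328 ≈ 1.0991e-6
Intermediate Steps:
V = 2468/1155 (V = (123/9 - 71/(-55))/7 = (123*(⅑) - 71*(-1/55))/7 = (41/3 + 71/55)/7 = (⅐)*(2468/165) = 2468/1155 ≈ 2.1368)
n(H) = 307388/1155 + H (n(H) = (2468/1155 + 264) + H = 307388/1155 + H)
1/(909560 + n(m(-2))) = 1/(909560 + (307388/1155 - 12)) = 1/(909560 + 293528/1155) = 1/(1050835328/1155) = 1155/1050835328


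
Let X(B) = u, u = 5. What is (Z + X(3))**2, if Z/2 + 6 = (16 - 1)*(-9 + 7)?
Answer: 4489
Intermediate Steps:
Z = -72 (Z = -12 + 2*((16 - 1)*(-9 + 7)) = -12 + 2*(15*(-2)) = -12 + 2*(-30) = -12 - 60 = -72)
X(B) = 5
(Z + X(3))**2 = (-72 + 5)**2 = (-67)**2 = 4489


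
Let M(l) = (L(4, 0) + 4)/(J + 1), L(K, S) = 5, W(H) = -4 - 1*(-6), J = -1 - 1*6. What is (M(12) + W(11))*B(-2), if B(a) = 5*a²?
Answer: 10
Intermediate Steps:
J = -7 (J = -1 - 6 = -7)
W(H) = 2 (W(H) = -4 + 6 = 2)
M(l) = -3/2 (M(l) = (5 + 4)/(-7 + 1) = 9/(-6) = 9*(-⅙) = -3/2)
(M(12) + W(11))*B(-2) = (-3/2 + 2)*(5*(-2)²) = (5*4)/2 = (½)*20 = 10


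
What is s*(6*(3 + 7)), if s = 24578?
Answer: 1474680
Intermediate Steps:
s*(6*(3 + 7)) = 24578*(6*(3 + 7)) = 24578*(6*10) = 24578*60 = 1474680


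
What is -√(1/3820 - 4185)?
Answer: -I*√15267297545/1910 ≈ -64.692*I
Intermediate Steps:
-√(1/3820 - 4185) = -√(-15986699/3820) = -I*√15267297545/1910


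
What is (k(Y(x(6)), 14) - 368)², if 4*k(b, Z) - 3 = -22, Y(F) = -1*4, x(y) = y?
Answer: 2223081/16 ≈ 1.3894e+5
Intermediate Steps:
Y(F) = -4
k(b, Z) = -19/4 (k(b, Z) = ¾ + (¼)*(-22) = ¾ - 11/2 = -19/4)
(k(Y(x(6)), 14) - 368)² = (-19/4 - 368)² = (-1491/4)² = 2223081/16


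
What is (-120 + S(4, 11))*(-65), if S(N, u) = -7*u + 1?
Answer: 12740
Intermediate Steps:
S(N, u) = 1 - 7*u
(-120 + S(4, 11))*(-65) = (-120 + (1 - 7*11))*(-65) = (-120 + (1 - 77))*(-65) = (-120 - 76)*(-65) = -196*(-65) = 12740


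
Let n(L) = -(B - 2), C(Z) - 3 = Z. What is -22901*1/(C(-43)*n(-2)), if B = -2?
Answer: 22901/160 ≈ 143.13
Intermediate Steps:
C(Z) = 3 + Z
n(L) = 4 (n(L) = -(-2 - 2) = -1*(-4) = 4)
-22901*1/(C(-43)*n(-2)) = -22901*1/(4*(3 - 43)) = -22901/(4*(-40)) = -22901/(-160) = -22901*(-1/160) = 22901/160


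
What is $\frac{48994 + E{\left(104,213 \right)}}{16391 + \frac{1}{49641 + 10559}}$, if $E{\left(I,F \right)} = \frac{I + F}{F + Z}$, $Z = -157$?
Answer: $\frac{2949779575}{986738201} \approx 2.9894$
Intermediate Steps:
$E{\left(I,F \right)} = \frac{F + I}{-157 + F}$ ($E{\left(I,F \right)} = \frac{I + F}{F - 157} = \frac{F + I}{-157 + F}$)
$\frac{48994 + E{\left(104,213 \right)}}{16391 + \frac{1}{49641 + 10559}} = \frac{48994 + \frac{213 + 104}{-157 + 213}}{16391 + \frac{1}{49641 + 10559}} = \frac{48994 + \frac{1}{56} \cdot 317}{16391 + \frac{1}{60200}} = \frac{48994 + \frac{317}{56}}{\frac{986738201}{60200}} = \frac{2743981}{56} \cdot \frac{60200}{986738201} = \frac{2949779575}{986738201}$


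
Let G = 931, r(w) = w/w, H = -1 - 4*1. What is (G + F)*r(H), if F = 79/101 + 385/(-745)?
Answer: 14014613/15049 ≈ 931.27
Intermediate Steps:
H = -5 (H = -1 - 4 = -5)
r(w) = 1
F = 3994/15049 (F = 79*(1/101) + 385*(-1/745) = 79/101 - 77/149 = 3994/15049 ≈ 0.26540)
(G + F)*r(H) = (931 + 3994/15049)*1 = (14014613/15049)*1 = 14014613/15049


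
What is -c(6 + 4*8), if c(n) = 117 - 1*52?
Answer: -65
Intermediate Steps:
c(n) = 65 (c(n) = 117 - 52 = 65)
-c(6 + 4*8) = -1*65 = -65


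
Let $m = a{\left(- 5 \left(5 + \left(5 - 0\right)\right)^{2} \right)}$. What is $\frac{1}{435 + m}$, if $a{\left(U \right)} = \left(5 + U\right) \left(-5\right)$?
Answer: $\frac{1}{2910} \approx 0.00034364$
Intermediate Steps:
$a{\left(U \right)} = -25 - 5 U$
$m = 2475$ ($m = -25 - 5 \left(- 5 \left(5 + \left(5 - 0\right)\right)^{2}\right) = -25 - 5 \left(- 5 \left(5 + \left(5 + 0\right)\right)^{2}\right) = -25 - 5 \left(- 5 \left(5 + 5\right)^{2}\right) = -25 - 5 \left(- 5 \cdot 10^{2}\right) = -25 - 5 \left(\left(-5\right) 100\right) = -25 - -2500 = -25 + 2500 = 2475$)
$\frac{1}{435 + m} = \frac{1}{435 + 2475} = \frac{1}{2910}$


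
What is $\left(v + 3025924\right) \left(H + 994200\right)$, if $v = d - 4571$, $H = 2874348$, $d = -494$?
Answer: $11686338042732$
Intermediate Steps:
$v = -5065$ ($v = -494 - 4571 = -5065$)
$\left(v + 3025924\right) \left(H + 994200\right) = \left(-5065 + 3025924\right) \left(2874348 + 994200\right) = 3020859 \cdot 3868548 = 11686338042732$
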